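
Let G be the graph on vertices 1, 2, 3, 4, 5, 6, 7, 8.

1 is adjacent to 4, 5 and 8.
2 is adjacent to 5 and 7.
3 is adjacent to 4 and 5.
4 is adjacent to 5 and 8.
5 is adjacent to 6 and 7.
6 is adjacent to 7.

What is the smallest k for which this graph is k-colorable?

3

5, 6, 7 are pairwise adjacent, so at least 3 colors are needed.
A valid assignment using 3 colors: 1=green, 2=green, 3=green, 4=blue, 5=red, 6=green, 7=blue, 8=red. Every edge joins two different colors.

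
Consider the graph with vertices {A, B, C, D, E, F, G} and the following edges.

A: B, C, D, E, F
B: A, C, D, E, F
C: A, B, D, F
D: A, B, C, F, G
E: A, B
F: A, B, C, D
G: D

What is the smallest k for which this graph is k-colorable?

A, B, C, D, F are pairwise adjacent (a clique of size 5), so at least 5 colors are needed.
5 colors suffice: color 1 → {A, G}; color 2 → {D, E}; color 3 → {B}; color 4 → {F}; color 5 → {C}. No two adjacent vertices share a color.

5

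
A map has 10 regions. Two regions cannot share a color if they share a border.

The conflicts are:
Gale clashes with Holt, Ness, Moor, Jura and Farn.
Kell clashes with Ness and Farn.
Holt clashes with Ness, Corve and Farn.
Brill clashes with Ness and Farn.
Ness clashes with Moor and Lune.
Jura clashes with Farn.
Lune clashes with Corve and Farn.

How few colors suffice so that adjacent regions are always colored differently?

3

Gale, Holt, Farn pairwise conflict, so at least 3 colors are needed.
3 colors suffice: Gale=2, Kell=2, Holt=3, Brill=2, Ness=1, Moor=3, Jura=3, Lune=2, Corve=1, Farn=1. No two conflicting regions share a color.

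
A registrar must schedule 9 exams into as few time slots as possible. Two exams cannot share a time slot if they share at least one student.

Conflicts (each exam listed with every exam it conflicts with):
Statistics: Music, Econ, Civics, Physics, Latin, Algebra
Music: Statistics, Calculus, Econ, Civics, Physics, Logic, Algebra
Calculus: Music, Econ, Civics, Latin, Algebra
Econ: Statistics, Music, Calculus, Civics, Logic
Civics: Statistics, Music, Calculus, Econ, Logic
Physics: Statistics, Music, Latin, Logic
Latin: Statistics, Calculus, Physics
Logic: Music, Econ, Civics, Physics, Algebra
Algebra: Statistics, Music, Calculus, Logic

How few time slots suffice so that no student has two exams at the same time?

4

Music, Econ, Civics, Logic all conflict with each other, so at least 4 time slots are needed.
A valid assignment using 4 time slots: Statistics=2, Music=1, Calculus=2, Econ=3, Civics=4, Physics=3, Latin=1, Logic=2, Algebra=3. No two conflicting exams share a time slot.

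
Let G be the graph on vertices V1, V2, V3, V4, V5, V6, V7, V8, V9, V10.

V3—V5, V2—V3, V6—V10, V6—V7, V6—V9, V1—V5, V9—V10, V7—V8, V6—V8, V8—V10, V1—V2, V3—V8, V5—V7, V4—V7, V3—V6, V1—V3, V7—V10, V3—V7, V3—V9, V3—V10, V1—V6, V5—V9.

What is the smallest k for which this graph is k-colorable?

V3, V6, V7, V8, V10 are mutually adjacent (a clique of size 5), so at least 5 colors are needed.
5 colors suffice: color R → {V3, V4}; color B → {V2, V5, V6}; color G → {V1, V7, V9}; color Y → {V10}; color P → {V8}. No two adjacent vertices share a color.

5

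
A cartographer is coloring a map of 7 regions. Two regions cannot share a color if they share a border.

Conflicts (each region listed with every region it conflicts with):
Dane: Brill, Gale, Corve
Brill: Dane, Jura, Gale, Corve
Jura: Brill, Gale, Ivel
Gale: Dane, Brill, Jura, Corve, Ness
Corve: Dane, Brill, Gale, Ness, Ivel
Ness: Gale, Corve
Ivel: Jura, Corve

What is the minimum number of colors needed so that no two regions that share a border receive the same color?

4

Dane, Brill, Gale, Corve all conflict with each other, so at least 4 colors are needed.
One proper 4-coloring: Dane=4, Brill=3, Jura=1, Gale=2, Corve=1, Ness=3, Ivel=2. Each listed conflict is separated.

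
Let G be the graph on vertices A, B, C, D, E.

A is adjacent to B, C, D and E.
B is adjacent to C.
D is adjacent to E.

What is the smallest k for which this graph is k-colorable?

3

A, D, E are pairwise adjacent, so at least 3 colors are needed.
3 colors suffice: color 1 → {A}; color 2 → {B, E}; color 3 → {C, D}. Every edge joins two different colors.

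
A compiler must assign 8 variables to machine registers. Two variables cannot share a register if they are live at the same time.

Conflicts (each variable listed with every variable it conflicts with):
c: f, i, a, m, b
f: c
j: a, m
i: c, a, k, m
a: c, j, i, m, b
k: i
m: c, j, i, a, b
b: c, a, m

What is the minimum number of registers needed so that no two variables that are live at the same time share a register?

c, i, a, m all conflict with each other, so at least 4 registers are needed.
4 registers suffice: c=3, f=1, j=3, i=4, a=1, k=1, m=2, b=4. Every pair that conflicts lands in different registers.

4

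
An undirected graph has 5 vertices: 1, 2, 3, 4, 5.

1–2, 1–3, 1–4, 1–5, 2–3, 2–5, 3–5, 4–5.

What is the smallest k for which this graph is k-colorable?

1, 2, 3, 5 form a clique, so at least 4 colors are needed.
4 colors suffice: color a → {5}; color b → {1}; color c → {3, 4}; color d → {2}. Each edge has distinct colors on its endpoints.

4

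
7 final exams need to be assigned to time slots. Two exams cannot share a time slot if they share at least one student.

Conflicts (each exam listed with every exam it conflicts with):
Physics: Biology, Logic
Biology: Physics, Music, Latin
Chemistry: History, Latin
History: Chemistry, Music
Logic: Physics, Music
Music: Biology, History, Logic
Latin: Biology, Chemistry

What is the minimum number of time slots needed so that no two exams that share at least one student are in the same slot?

3

The cycle Latin-Chemistry-History-Music-Biology-Latin has odd length 5, so it cannot be 2-colored; at least 3 time slots are needed.
3 time slots suffice: time slot 1 → {Biology, History, Logic}; time slot 2 → {Physics, Music, Latin}; time slot 3 → {Chemistry}. Every pair that conflicts lands in different time slots.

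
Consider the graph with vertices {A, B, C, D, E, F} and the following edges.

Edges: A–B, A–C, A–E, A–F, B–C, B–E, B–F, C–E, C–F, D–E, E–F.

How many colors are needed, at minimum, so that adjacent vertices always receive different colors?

5

A, B, C, E, F are pairwise adjacent (a clique of size 5), so at least 5 colors are needed.
5 colors suffice: color red → {E}; color blue → {B, D}; color green → {A}; color yellow → {F}; color purple → {C}. No two adjacent vertices share a color.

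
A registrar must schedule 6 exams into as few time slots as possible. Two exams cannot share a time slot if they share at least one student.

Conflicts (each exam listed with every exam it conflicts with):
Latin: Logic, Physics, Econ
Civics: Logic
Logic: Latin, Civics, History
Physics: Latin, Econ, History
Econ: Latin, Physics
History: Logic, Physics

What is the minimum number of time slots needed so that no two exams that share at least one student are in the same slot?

Latin, Physics, Econ all conflict with each other, so at least 3 time slots are needed.
3 time slots suffice: time slot 1 → {Logic, Physics}; time slot 2 → {Latin, Civics, History}; time slot 3 → {Econ}. Every pair that conflicts lands in different time slots.

3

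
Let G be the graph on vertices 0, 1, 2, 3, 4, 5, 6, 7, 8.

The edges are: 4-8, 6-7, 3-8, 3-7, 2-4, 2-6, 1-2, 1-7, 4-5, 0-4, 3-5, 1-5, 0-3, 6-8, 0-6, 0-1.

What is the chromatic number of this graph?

2

1 and 5 are adjacent, so at least 2 colors are needed.
2 colors suffice: 0=a, 1=b, 2=a, 3=b, 4=b, 5=a, 6=b, 7=a, 8=a. Every edge joins two different colors.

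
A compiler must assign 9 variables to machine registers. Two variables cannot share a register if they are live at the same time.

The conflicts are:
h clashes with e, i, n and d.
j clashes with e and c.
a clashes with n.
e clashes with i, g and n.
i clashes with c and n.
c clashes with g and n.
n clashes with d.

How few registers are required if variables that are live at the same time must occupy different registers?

4

h, e, i, n all conflict with each other, so at least 4 registers are needed.
4 registers suffice: h=4, j=1, a=2, e=2, i=3, c=2, g=1, n=1, d=2. No two conflicting variables share a register.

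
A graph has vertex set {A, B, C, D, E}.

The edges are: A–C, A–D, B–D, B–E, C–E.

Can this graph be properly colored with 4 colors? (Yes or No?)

Yes

The chromatic number is 3. The cycle E-C-A-D-B-E has odd length 5, so it cannot be 2-colored; at least 3 colors are needed.
3 colors suffice: color 1 → {A, E}; color 2 → {C, D}; color 3 → {B}.
Since 4 ≥ 3, a proper 4-coloring certainly exists.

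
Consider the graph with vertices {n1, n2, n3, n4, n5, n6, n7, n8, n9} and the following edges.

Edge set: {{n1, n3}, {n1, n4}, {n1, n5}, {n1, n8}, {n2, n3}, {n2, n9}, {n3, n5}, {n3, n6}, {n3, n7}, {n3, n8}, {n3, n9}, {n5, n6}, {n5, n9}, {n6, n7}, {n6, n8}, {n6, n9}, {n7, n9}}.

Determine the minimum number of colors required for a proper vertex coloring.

n3, n6, n7, n9 form a clique, so at least 4 colors are needed.
One proper 4-coloring: n1=2, n2=3, n3=1, n4=1, n5=4, n6=3, n7=4, n8=4, n9=2. Each edge has distinct colors on its endpoints.

4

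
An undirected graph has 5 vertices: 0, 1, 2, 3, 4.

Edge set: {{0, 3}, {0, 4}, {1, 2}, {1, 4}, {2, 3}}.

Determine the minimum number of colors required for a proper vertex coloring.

The cycle 1-4-0-3-2-1 has odd length 5, so it cannot be 2-colored; at least 3 colors are needed.
3 colors suffice: color red → {0, 1}; color blue → {2, 4}; color green → {3}. Every edge joins two different colors.

3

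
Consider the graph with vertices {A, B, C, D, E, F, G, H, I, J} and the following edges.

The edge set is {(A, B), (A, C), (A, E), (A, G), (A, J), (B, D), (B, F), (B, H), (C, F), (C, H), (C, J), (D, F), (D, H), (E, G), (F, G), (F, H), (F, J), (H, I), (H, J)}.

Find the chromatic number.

4

B, D, F, H form a clique, so at least 4 colors are needed.
4 colors suffice: color 1 → {A, F, I}; color 2 → {G, H}; color 3 → {B, C, E}; color 4 → {D, J}. No two adjacent vertices share a color.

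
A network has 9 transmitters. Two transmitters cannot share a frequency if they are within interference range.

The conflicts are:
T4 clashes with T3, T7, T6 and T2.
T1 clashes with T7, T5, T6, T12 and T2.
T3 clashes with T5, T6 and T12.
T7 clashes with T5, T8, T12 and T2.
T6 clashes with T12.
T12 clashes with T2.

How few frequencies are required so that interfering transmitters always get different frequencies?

4

T1, T7, T12, T2 all conflict with each other, so at least 4 frequencies are needed.
Using 4 frequencies: T4=2, T1=3, T3=1, T7=1, T5=2, T6=4, T8=2, T12=2, T2=4. Each listed conflict is separated.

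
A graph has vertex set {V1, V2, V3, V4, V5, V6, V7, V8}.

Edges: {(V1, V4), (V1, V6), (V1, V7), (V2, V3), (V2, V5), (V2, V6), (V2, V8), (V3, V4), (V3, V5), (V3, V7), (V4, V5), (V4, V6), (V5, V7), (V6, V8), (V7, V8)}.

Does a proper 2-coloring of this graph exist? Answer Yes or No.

No

V3, V5, V7 are mutually adjacent, so at least 3 colors are needed.
So 2 colors are not enough.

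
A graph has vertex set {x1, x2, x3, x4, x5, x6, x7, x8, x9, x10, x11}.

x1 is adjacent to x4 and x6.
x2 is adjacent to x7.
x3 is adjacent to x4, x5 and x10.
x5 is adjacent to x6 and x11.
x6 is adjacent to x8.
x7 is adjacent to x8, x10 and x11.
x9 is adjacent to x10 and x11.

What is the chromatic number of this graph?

The cycle x7-x11-x5-x6-x8-x7 has odd length 5, so it cannot be 2-colored; at least 3 colors are needed.
One proper 3-coloring: x1=3, x2=2, x3=2, x4=1, x5=1, x6=2, x7=1, x8=3, x9=1, x10=3, x11=2. Every edge joins two different colors.

3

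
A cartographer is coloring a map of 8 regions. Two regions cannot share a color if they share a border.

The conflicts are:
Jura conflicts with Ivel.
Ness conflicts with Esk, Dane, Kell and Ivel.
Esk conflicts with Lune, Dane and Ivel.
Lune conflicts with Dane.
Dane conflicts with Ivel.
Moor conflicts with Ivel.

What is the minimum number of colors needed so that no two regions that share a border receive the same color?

4

Ness, Esk, Dane, Ivel all conflict with each other, so at least 4 colors are needed.
4 colors suffice: color 1 → {Lune, Kell, Ivel}; color 2 → {Jura, Esk, Moor}; color 3 → {Ness}; color 4 → {Dane}. Every pair that conflicts lands in different colors.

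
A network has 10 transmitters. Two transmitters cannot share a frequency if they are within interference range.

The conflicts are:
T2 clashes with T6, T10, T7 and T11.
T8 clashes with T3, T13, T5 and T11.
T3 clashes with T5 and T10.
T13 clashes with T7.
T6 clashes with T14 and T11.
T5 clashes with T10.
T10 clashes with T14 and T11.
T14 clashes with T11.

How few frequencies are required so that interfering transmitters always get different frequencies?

3

T8, T3, T5 pairwise conflict, so at least 3 frequencies are needed.
Using 3 frequencies: T2=3, T8=2, T3=1, T13=1, T6=2, T5=3, T10=2, T7=2, T14=3, T11=1. Each listed conflict is separated.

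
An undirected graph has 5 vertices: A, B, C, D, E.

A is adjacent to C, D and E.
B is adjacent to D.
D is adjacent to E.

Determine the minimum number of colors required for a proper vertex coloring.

A, D, E are mutually adjacent, so at least 3 colors are needed.
3 colors suffice: color 1 → {A, B}; color 2 → {C, D}; color 3 → {E}. Every edge joins two different colors.

3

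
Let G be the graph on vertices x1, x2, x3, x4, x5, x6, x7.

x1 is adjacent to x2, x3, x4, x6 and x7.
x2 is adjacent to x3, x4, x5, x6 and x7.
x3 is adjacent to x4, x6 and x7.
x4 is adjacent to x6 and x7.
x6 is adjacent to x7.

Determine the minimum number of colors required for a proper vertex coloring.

x1, x2, x3, x4, x6, x7 are pairwise adjacent (a clique of size 6), so at least 6 colors are needed.
A valid assignment using 6 colors: x1=5, x2=1, x3=4, x4=2, x5=2, x6=6, x7=3. Every edge joins two different colors.

6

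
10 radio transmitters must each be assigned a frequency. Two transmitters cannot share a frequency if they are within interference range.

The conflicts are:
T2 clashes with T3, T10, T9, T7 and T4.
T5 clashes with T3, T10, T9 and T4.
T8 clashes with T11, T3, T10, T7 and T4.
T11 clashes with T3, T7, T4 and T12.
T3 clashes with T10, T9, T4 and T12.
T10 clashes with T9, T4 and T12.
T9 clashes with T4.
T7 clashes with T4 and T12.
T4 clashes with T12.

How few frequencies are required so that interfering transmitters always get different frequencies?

5

T5, T3, T10, T9, T4 pairwise conflict, so at least 5 frequencies are needed.
5 frequencies suffice: frequency 1 → {T4}; frequency 2 → {T3, T7}; frequency 3 → {T11, T10}; frequency 4 → {T8, T9, T12}; frequency 5 → {T2, T5}. Each listed conflict is separated.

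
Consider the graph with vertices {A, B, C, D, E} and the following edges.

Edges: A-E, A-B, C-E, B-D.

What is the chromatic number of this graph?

A and E are adjacent, so at least 2 colors are needed.
2 colors suffice: color red → {A, C, D}; color blue → {B, E}. Each edge has distinct colors on its endpoints.

2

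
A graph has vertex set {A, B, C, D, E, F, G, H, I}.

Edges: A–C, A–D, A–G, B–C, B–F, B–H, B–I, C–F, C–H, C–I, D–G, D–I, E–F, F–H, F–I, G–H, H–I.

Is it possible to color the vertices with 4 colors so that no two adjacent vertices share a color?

B, C, F, H, I are pairwise adjacent (a clique of size 5), so at least 5 colors are needed.
So 4 colors are not enough.

No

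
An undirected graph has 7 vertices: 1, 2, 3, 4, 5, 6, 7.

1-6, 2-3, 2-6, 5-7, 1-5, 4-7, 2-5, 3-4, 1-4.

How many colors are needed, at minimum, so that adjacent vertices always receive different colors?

The cycle 5-2-3-4-7-5 has odd length 5, so it cannot be 2-colored; at least 3 colors are needed.
3 colors suffice: color red → {4, 5, 6}; color blue → {1, 2, 7}; color green → {3}. Each edge has distinct colors on its endpoints.

3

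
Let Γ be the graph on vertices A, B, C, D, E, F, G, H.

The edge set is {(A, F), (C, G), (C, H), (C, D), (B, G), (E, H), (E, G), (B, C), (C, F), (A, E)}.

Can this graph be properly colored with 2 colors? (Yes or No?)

B, C, G are pairwise adjacent, so at least 3 colors are needed.
So 2 colors are not enough.

No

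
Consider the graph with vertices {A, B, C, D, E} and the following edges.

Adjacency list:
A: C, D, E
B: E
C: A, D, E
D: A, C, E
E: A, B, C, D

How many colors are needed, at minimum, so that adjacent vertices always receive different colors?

4

A, C, D, E form a clique, so at least 4 colors are needed.
One proper 4-coloring: A=green, B=blue, C=blue, D=yellow, E=red. Each edge has distinct colors on its endpoints.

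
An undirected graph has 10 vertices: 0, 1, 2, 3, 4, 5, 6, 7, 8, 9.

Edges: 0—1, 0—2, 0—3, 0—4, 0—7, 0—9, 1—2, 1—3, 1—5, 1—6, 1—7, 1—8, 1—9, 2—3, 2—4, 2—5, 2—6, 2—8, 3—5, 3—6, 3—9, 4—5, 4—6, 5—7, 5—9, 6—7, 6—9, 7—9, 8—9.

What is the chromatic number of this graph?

1, 6, 7, 9 form a clique, so at least 4 colors are needed.
A valid assignment using 4 colors: 0=c, 1=a, 2=b, 3=d, 4=a, 5=c, 6=c, 7=d, 8=c, 9=b. Each edge has distinct colors on its endpoints.

4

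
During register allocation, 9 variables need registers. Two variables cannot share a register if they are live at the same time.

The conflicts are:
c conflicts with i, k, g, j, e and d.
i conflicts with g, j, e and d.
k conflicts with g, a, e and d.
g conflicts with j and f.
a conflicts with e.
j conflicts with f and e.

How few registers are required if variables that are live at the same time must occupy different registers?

4

c, i, g, j pairwise conflict, so at least 4 registers are needed.
4 registers suffice: register 1 → {c, a, f}; register 2 → {g, e, d}; register 3 → {k, j}; register 4 → {i}. Every pair that conflicts lands in different registers.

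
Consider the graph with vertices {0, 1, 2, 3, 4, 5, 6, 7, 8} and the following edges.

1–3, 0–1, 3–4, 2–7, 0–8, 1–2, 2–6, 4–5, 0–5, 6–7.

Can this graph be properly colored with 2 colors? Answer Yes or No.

2, 6, 7 form a triangle, so at least 3 colors are needed.
So 2 colors are not enough.

No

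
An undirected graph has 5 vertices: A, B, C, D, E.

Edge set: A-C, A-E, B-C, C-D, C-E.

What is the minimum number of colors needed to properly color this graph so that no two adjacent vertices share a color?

3

A, C, E are pairwise adjacent, so at least 3 colors are needed.
A valid assignment using 3 colors: A=green, B=blue, C=red, D=blue, E=blue. Every edge joins two different colors.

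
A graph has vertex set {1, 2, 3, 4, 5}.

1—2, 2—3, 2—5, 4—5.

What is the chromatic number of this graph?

2

4 and 5 are adjacent, so at least 2 colors are needed.
A valid assignment using 2 colors: 1=blue, 2=red, 3=blue, 4=red, 5=blue. Every edge joins two different colors.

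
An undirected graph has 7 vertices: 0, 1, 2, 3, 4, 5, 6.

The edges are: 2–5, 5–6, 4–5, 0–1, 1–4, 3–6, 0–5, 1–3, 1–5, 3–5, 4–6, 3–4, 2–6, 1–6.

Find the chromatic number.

5

1, 3, 4, 5, 6 are pairwise adjacent (a clique of size 5), so at least 5 colors are needed.
5 colors suffice: color a → {5}; color b → {0, 6}; color c → {1, 2}; color d → {3}; color e → {4}. Every edge joins two different colors.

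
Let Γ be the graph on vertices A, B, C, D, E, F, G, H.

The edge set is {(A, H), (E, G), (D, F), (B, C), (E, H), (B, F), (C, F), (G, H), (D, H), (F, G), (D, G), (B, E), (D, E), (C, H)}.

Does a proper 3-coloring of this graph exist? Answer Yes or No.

D, E, G, H are mutually adjacent (a clique of size 4), so at least 4 colors are needed.
So 3 colors are not enough.

No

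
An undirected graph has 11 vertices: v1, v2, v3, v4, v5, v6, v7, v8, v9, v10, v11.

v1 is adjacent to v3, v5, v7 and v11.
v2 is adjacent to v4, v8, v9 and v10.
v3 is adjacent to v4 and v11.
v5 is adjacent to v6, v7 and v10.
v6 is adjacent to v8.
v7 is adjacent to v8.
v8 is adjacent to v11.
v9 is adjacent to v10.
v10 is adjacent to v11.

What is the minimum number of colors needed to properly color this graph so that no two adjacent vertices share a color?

3

v1, v3, v11 are mutually adjacent, so at least 3 colors are needed.
3 colors suffice: v1=R, v2=B, v3=G, v4=R, v5=B, v6=G, v7=G, v8=R, v9=G, v10=R, v11=B. No two adjacent vertices share a color.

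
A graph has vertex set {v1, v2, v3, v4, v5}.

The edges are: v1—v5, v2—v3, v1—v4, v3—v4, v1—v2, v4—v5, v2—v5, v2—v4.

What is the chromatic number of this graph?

v1, v2, v4, v5 form a clique, so at least 4 colors are needed.
One proper 4-coloring: v1=3, v2=1, v3=3, v4=2, v5=4. Each edge has distinct colors on its endpoints.

4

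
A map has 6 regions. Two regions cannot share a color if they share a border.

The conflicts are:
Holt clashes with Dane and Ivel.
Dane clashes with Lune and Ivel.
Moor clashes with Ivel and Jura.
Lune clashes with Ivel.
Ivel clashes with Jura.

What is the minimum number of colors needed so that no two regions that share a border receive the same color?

Moor, Ivel, Jura all conflict with each other, so at least 3 colors are needed.
One proper 3-coloring: Holt=3, Dane=2, Moor=2, Lune=3, Ivel=1, Jura=3. No two conflicting regions share a color.

3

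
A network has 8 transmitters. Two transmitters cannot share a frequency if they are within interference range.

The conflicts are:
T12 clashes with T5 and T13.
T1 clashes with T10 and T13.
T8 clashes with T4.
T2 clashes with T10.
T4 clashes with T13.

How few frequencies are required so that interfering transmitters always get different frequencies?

T1 and T13 conflict, so at least 2 frequencies are needed.
2 frequencies suffice: T12=2, T1=2, T8=1, T5=1, T2=2, T10=1, T4=2, T13=1. Each listed conflict is separated.

2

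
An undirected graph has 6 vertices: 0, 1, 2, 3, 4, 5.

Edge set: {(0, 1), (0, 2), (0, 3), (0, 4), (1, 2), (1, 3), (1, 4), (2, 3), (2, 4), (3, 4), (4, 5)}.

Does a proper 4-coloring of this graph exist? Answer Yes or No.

0, 1, 2, 3, 4 form a clique, so at least 5 colors are needed.
So 4 colors are not enough.

No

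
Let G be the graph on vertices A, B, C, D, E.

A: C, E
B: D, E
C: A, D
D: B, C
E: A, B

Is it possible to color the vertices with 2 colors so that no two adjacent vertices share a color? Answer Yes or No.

The cycle C-A-E-B-D-C has odd length 5, so it cannot be 2-colored; at least 3 colors are needed.
So 2 colors are not enough.

No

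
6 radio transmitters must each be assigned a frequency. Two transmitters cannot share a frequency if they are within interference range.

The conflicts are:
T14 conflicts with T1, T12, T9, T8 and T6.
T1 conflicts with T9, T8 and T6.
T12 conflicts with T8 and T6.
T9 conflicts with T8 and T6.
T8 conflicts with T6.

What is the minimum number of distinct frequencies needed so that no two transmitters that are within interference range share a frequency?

5

T14, T1, T9, T8, T6 pairwise conflict, so at least 5 frequencies are needed.
5 frequencies suffice: frequency 1 → {T6}; frequency 2 → {T14}; frequency 3 → {T8}; frequency 4 → {T1, T12}; frequency 5 → {T9}. Each listed conflict is separated.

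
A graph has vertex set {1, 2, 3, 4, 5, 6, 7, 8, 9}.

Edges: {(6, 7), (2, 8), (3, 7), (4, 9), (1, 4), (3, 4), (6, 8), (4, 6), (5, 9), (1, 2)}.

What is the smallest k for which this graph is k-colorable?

The cycle 1-4-6-8-2-1 has odd length 5, so it cannot be 2-colored; at least 3 colors are needed.
One proper 3-coloring: 1=blue, 2=red, 3=blue, 4=red, 5=red, 6=blue, 7=red, 8=green, 9=blue. No two adjacent vertices share a color.

3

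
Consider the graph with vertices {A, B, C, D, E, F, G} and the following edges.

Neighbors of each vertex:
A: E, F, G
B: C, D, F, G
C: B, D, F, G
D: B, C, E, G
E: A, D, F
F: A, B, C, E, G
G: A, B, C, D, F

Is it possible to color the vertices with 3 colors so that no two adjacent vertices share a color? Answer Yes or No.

B, C, D, G are pairwise adjacent (a clique of size 4), so at least 4 colors are needed.
So 3 colors are not enough.

No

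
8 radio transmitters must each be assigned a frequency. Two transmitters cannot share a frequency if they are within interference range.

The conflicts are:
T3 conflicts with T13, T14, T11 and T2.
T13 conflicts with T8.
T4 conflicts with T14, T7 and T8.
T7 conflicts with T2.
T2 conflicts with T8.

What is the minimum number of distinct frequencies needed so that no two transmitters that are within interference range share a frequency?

The cycle T4-T8-T13-T3-T14-T4 has odd length 5, so it cannot be 2-colored; at least 3 frequencies are needed.
3 frequencies suffice: T3=1, T13=2, T4=2, T14=3, T11=2, T7=1, T2=2, T8=1. Every pair that conflicts lands in different frequencies.

3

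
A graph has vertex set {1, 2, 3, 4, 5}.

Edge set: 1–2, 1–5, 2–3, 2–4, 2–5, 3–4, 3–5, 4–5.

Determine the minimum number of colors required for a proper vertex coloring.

4

2, 3, 4, 5 are pairwise adjacent (a clique of size 4), so at least 4 colors are needed.
One proper 4-coloring: 1=c, 2=a, 3=c, 4=d, 5=b. No two adjacent vertices share a color.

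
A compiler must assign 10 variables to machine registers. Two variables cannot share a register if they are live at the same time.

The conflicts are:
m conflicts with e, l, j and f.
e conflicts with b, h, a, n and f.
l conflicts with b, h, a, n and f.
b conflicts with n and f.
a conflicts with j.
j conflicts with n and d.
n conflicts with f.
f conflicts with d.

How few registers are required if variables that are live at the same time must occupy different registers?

l, b, n, f are mutually in conflict, so at least 4 registers are needed.
4 registers suffice: register 1 → {e, l, j}; register 2 → {h, a, f}; register 3 → {m, n, d}; register 4 → {b}. Each listed conflict is separated.

4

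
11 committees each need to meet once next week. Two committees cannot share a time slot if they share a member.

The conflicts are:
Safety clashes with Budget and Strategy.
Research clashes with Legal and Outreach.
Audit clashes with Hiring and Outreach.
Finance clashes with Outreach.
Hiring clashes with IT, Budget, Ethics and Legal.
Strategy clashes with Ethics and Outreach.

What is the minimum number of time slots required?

The cycle Hiring-Ethics-Strategy-Outreach-Audit-Hiring has odd length 5, so it cannot be 2-colored; at least 3 time slots are needed.
3 time slots suffice: time slot 1 → {Safety, Hiring, Outreach}; time slot 2 → {Audit, Finance, IT, Budget, Strategy, Legal}; time slot 3 → {Research, Ethics}. No two conflicting committees share a time slot.

3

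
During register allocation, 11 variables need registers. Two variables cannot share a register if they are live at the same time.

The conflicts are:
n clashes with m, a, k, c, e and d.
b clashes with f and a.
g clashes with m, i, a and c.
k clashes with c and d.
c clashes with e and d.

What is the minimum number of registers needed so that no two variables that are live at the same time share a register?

n, k, c, d pairwise conflict, so at least 4 registers are needed.
4 registers suffice: register 1 → {n, b, g}; register 2 → {f, m, i, a, c}; register 3 → {e, d}; register 4 → {k}. Every pair that conflicts lands in different registers.

4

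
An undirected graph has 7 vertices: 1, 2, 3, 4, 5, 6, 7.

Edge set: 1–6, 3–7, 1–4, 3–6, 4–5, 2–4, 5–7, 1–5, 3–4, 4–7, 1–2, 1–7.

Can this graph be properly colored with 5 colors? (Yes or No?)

The chromatic number is 4. 1, 4, 5, 7 form a clique, so at least 4 colors are needed.
One proper 4-coloring: 1=red, 2=green, 3=red, 4=blue, 5=yellow, 6=blue, 7=green.
Since 5 ≥ 4, a proper 5-coloring certainly exists.

Yes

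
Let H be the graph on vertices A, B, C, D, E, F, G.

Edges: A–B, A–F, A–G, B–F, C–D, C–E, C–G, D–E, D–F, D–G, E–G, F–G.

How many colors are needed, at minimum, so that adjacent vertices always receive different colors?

C, D, E, G are mutually adjacent (a clique of size 4), so at least 4 colors are needed.
4 colors suffice: color 1 → {B, G}; color 2 → {A, D}; color 3 → {C, F}; color 4 → {E}. No two adjacent vertices share a color.

4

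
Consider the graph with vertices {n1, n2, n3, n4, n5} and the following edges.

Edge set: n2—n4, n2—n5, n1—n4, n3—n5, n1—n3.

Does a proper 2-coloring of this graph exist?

The cycle n3-n1-n4-n2-n5-n3 has odd length 5, so it cannot be 2-colored; at least 3 colors are needed.
So 2 colors are not enough.

No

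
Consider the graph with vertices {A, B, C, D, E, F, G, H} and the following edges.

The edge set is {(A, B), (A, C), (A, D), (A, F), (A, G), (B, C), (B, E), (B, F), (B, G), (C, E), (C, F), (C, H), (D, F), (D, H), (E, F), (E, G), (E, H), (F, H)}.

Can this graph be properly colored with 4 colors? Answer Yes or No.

The chromatic number is 4. B, C, E, F form a clique, so at least 4 colors are needed.
4 colors suffice: color 1 → {F, G}; color 2 → {A, E}; color 3 → {B, H}; color 4 → {C, D}.
That is already a proper 4-coloring.

Yes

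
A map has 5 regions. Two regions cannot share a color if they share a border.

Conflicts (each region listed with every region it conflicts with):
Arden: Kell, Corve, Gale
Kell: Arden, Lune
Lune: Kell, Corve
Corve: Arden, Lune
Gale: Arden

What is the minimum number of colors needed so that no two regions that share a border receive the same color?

Kell and Lune conflict, so at least 2 colors are needed.
2 colors suffice: color 1 → {Arden, Lune}; color 2 → {Kell, Corve, Gale}. No two conflicting regions share a color.

2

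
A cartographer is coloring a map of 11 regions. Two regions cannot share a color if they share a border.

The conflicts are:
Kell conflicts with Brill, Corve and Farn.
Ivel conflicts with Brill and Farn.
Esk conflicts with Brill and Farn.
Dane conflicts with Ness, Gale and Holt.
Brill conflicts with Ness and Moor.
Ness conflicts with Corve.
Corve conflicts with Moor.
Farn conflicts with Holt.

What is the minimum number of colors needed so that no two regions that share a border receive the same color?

2

Ivel and Brill conflict, so at least 2 colors are needed.
2 colors suffice: color 1 → {Dane, Brill, Corve, Farn}; color 2 → {Kell, Ivel, Esk, Ness, Moor, Gale, Holt}. Every pair that conflicts lands in different colors.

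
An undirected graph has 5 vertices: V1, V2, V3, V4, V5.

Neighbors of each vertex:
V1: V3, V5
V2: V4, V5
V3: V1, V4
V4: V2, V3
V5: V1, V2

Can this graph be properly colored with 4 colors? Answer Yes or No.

The chromatic number is 3. The cycle V5-V1-V3-V4-V2-V5 has odd length 5, so it cannot be 2-colored; at least 3 colors are needed.
3 colors suffice: color 1 → {V3, V5}; color 2 → {V1, V2}; color 3 → {V4}.
Since 4 ≥ 3, a proper 4-coloring certainly exists.

Yes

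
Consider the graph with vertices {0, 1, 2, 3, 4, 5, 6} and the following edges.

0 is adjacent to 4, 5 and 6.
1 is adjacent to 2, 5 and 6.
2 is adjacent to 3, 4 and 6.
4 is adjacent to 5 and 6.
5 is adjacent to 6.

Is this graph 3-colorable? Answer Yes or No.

0, 4, 5, 6 are pairwise adjacent (a clique of size 4), so at least 4 colors are needed.
So 3 colors are not enough.

No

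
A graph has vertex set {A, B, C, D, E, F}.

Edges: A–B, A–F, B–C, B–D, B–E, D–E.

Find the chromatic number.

B, D, E are mutually adjacent, so at least 3 colors are needed.
3 colors suffice: A=2, B=1, C=2, D=2, E=3, F=1. Every edge joins two different colors.

3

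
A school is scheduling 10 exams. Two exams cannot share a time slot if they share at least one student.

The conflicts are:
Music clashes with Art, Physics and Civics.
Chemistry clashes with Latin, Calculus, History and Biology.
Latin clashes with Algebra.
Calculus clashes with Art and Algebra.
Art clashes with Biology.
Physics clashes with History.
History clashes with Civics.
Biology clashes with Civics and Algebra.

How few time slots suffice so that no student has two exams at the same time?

2

Chemistry and History conflict, so at least 2 time slots are needed.
A valid assignment using 2 time slots: Music=2, Chemistry=1, Latin=2, Calculus=2, Art=1, Physics=1, History=2, Biology=2, Civics=1, Algebra=1. No two conflicting exams share a time slot.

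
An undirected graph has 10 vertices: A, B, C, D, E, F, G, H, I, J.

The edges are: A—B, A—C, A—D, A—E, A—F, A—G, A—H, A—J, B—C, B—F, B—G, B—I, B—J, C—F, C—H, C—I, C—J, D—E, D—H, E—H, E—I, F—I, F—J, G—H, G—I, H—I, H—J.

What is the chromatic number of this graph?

5

A, B, C, F, J are mutually adjacent (a clique of size 5), so at least 5 colors are needed.
A valid assignment using 5 colors: A=1, B=2, C=3, D=4, E=3, F=5, G=3, H=2, I=1, J=4. Each edge has distinct colors on its endpoints.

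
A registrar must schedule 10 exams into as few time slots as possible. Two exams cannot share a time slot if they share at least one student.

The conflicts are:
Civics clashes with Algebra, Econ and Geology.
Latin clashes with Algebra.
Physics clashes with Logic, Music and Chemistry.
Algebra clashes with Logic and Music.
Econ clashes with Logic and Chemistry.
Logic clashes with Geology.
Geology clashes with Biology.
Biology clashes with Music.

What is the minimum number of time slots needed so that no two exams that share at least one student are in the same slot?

The cycle Music-Biology-Geology-Logic-Physics-Music has odd length 5, so it cannot be 2-colored; at least 3 time slots are needed.
Using 3 time slots: Civics=1, Latin=1, Physics=2, Algebra=2, Econ=2, Logic=1, Geology=2, Biology=3, Music=1, Chemistry=1. Every pair that conflicts lands in different time slots.

3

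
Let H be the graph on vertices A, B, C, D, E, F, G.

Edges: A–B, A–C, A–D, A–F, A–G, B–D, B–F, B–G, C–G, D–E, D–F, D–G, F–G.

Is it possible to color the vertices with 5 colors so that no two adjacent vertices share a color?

The chromatic number is 5. A, B, D, F, G form a clique, so at least 5 colors are needed.
5 colors suffice: color red → {C, D}; color blue → {E, G}; color green → {A}; color yellow → {F}; color purple → {B}.
That is already a proper 5-coloring.

Yes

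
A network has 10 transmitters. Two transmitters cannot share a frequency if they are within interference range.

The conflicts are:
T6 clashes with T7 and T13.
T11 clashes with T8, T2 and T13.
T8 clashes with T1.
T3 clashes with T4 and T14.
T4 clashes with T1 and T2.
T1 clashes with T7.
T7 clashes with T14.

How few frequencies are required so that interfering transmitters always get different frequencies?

The cycle T4-T1-T8-T11-T2-T4 has odd length 5, so it cannot be 2-colored; at least 3 frequencies are needed.
3 frequencies suffice: T6=1, T11=1, T8=2, T3=1, T4=2, T1=1, T7=2, T14=3, T2=3, T13=2. No two conflicting transmitters share a frequency.

3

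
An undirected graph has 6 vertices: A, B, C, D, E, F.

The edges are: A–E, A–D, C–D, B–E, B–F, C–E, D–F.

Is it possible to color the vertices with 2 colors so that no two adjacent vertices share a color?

The cycle D-F-B-E-A-D has odd length 5, so it cannot be 2-colored; at least 3 colors are needed.
So 2 colors are not enough.

No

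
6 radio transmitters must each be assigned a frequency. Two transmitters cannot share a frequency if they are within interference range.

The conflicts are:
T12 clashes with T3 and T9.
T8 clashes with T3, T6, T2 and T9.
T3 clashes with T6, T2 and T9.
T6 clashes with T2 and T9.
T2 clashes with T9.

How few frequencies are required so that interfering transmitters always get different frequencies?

5

T8, T3, T6, T2, T9 are mutually in conflict, so at least 5 frequencies are needed.
5 frequencies suffice: frequency 1 → {T9}; frequency 2 → {T3}; frequency 3 → {T12, T2}; frequency 4 → {T6}; frequency 5 → {T8}. Each listed conflict is separated.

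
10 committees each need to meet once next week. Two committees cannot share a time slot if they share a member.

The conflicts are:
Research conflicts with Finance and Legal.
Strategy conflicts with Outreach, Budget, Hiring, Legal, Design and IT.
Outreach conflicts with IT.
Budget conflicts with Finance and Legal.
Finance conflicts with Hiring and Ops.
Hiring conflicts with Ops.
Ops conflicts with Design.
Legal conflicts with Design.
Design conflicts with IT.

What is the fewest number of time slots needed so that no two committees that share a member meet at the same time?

Finance, Hiring, Ops are mutually in conflict, so at least 3 time slots are needed.
3 time slots suffice: time slot 1 → {Strategy, Finance}; time slot 2 → {Ops, Legal, IT}; time slot 3 → {Research, Outreach, Budget, Hiring, Design}. No two conflicting committees share a time slot.

3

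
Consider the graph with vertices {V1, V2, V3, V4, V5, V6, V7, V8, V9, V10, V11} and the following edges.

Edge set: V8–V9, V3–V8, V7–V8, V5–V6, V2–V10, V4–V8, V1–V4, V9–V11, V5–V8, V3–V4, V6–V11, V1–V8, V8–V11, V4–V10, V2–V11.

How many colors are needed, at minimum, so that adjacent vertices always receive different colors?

3

V1, V4, V8 are mutually adjacent, so at least 3 colors are needed.
3 colors suffice: color 1 → {V6, V8, V10}; color 2 → {V4, V5, V7, V11}; color 3 → {V1, V2, V3, V9}. No two adjacent vertices share a color.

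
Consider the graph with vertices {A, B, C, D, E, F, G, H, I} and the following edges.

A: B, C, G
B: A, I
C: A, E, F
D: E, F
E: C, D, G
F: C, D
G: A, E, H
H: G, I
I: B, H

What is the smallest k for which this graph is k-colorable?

3

The cycle B-I-H-G-A-B has odd length 5, so it cannot be 2-colored; at least 3 colors are needed.
A valid assignment using 3 colors: A=2, B=3, C=1, D=1, E=2, F=2, G=1, H=2, I=1. No two adjacent vertices share a color.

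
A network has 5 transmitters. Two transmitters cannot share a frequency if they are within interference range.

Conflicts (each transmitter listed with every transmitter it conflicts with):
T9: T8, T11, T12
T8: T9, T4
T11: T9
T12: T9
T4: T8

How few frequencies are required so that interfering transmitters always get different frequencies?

T8 and T4 conflict, so at least 2 frequencies are needed.
Using 2 frequencies: T9=1, T8=2, T11=2, T12=2, T4=1. Each listed conflict is separated.

2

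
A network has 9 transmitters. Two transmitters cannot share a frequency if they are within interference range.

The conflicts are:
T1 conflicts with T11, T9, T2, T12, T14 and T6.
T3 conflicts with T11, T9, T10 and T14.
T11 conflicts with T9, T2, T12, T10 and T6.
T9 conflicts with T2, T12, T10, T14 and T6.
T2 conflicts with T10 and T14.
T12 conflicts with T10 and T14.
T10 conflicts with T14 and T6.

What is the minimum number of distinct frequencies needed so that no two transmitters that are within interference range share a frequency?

T3, T9, T10, T14 pairwise conflict, so at least 4 frequencies are needed.
4 frequencies suffice: T1=3, T3=4, T11=2, T9=1, T2=4, T12=4, T10=3, T14=2, T6=4. Every pair that conflicts lands in different frequencies.

4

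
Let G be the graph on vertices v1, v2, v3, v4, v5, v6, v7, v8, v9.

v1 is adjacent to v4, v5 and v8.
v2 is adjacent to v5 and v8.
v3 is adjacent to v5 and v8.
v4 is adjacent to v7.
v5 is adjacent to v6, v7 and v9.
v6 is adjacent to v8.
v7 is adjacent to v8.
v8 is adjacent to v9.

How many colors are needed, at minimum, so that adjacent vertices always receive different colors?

2

v1 and v8 are adjacent, so at least 2 colors are needed.
2 colors suffice: v1=blue, v2=blue, v3=blue, v4=red, v5=red, v6=blue, v7=blue, v8=red, v9=blue. Each edge has distinct colors on its endpoints.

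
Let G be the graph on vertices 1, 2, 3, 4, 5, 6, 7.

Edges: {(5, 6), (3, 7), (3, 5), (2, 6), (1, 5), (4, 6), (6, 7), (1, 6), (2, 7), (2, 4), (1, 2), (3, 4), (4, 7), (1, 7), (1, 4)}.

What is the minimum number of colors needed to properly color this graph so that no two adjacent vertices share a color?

5

1, 2, 4, 6, 7 are mutually adjacent (a clique of size 5), so at least 5 colors are needed.
5 colors suffice: color red → {5, 7}; color blue → {4}; color green → {3, 6}; color yellow → {1}; color purple → {2}. Each edge has distinct colors on its endpoints.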